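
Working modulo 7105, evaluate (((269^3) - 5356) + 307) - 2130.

4440

(269)^3 ≡ 4514 (mod 7105)
4514 - 5356 = -842 ≡ 6263 (mod 7105)
6263 + 307 = 6570
6570 - 2130 = 4440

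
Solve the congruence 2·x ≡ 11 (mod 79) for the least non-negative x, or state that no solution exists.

gcd(2, 79) = 1, so a unique solution mod 79 exists.
2⁻¹ ≡ 40 (mod 79).
x ≡ 40·11 ≡ 45 (mod 79).

45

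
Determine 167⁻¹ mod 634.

Apply the Euclidean algorithm and back-substitute:
634 = 3×167 + 133
167 = 1×133 + 34
133 = 3×34 + 31
34 = 1×31 + 3
31 = 10×3 + 1
3 = 3×1 + 0
gcd(167, 634) = 1, so the inverse exists.
Bézout: 1 = 54×634 − 205×167.
So 167⁻¹ ≡ −205 ≡ 429 (mod 634).

429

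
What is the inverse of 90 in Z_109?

86

Run the extended Euclidean algorithm:
109 = 1×90 + 19
90 = 4×19 + 14
19 = 1×14 + 5
14 = 2×5 + 4
5 = 1×4 + 1
4 = 4×1 + 0
gcd(90, 109) = 1, so the inverse exists.
Bézout: 1 = 19×109 − 23×90.
So 90⁻¹ ≡ −23 ≡ 86 (mod 109).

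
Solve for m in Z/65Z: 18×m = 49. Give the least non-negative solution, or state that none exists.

28

gcd(18, 65) = 1, so a unique solution mod 65 exists.
18⁻¹ ≡ 47 (mod 65).
m ≡ 47×49 ≡ 28 (mod 65).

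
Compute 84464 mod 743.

84464 = 113×743 + 505, so 84464 ≡ 505 (mod 743).

505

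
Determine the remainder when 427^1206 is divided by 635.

By square-and-multiply:
1206 in binary is 10010110110, i.e. 1206 = 1024 + 128 + 32 + 16 + 4 + 2.
427^1 ≡ 427 (mod 635)
427^2 ≡ 427^2 = 182329 ≡ 84 (mod 635)
427^4 ≡ 84^2 = 7056 ≡ 71 (mod 635)
427^8 ≡ 71^2 = 5041 ≡ 596 (mod 635)
427^16 ≡ 596^2 = 355216 ≡ 251 (mod 635)
427^32 ≡ 251^2 = 63001 ≡ 136 (mod 635)
427^64 ≡ 136^2 = 18496 ≡ 81 (mod 635)
427^128 ≡ 81^2 = 6561 ≡ 211 (mod 635)
427^256 ≡ 211^2 = 44521 ≡ 71 (mod 635)
427^512 ≡ 71^2 = 5041 ≡ 596 (mod 635)
427^1024 ≡ 596^2 = 355216 ≡ 251 (mod 635)
427^1206 = 427^1024 × 427^128 × 427^32 × 427^16 × 427^4 × 427^2 ≡ 251 × 211 × 136 × 251 × 71 × 84 (mod 635).
Accumulate the product:
251 × 211 = 52961 ≡ 256
256 × 136 = 34816 ≡ 526
526 × 251 = 132026 ≡ 581
581 × 71 = 41251 ≡ 611
611 × 84 = 51324 ≡ 524

524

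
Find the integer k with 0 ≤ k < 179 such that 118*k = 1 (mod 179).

44

179 = 1·118 + 61
118 = 1·61 + 57
61 = 1·57 + 4
57 = 14·4 + 1
4 = 4·1 + 0
gcd(118, 179) = 1, so the inverse exists.
Back-substitute for 1:
1 = 1·57 − 14·4
  = −14·61 + 15·57
  = 15·118 − 29·61
  = −29·179 + 44·118
So 118⁻¹ ≡ 44 (mod 179).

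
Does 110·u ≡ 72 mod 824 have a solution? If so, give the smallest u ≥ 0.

gcd(110, 824) = 2, and 2 | 72, so solutions exist.
Divide through by 2: 55·u ≡ 36 mod 412.
55⁻¹ ≡ 15 (mod 412).
u ≡ 15·36 ≡ 128 (mod 412).
The smallest non-negative solution is u = 128.

128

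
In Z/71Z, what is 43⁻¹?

Apply the Euclidean algorithm and back-substitute:
71 = 1·43 + 28
43 = 1·28 + 15
28 = 1·15 + 13
15 = 1·13 + 2
13 = 6·2 + 1
2 = 2·1 + 0
gcd(43, 71) = 1, so the inverse exists.
Back-substitute for 1:
1 = 1·13 − 6·2
  = −6·15 + 7·13
  = 7·28 − 13·15
  = −13·43 + 20·28
  = 20·71 − 33·43
So 43⁻¹ ≡ −33 ≡ 38 (mod 71).

38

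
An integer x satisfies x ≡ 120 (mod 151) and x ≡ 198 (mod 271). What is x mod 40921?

6160

151⁻¹ mod 271: 151·70 ≡ 1 (mod 271), so 151⁻¹ ≡ 70.
x = 120 + 151·((198 − 120)·70 mod 271) = 120 + 151·40 = 6160.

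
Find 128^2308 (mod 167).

25

2308 in binary is 100100000100, i.e. 2308 = 2048 + 256 + 4.
128^1 ≡ 128 (mod 167)
128^2 ≡ 128^2 = 16384 ≡ 18 (mod 167)
128^4 ≡ 18^2 = 324 ≡ 157 (mod 167)
128^8 ≡ 157^2 = 24649 ≡ 100 (mod 167)
128^16 ≡ 100^2 = 10000 ≡ 147 (mod 167)
128^32 ≡ 147^2 = 21609 ≡ 66 (mod 167)
128^64 ≡ 66^2 = 4356 ≡ 14 (mod 167)
128^128 ≡ 14^2 = 196 ≡ 29 (mod 167)
128^256 ≡ 29^2 = 841 ≡ 6 (mod 167)
128^512 ≡ 6^2 = 36 (mod 167)
128^1024 ≡ 36^2 = 1296 ≡ 127 (mod 167)
128^2048 ≡ 127^2 = 16129 ≡ 97 (mod 167)
128^2308 = 128^2048 · 128^256 · 128^4 ≡ 97 · 6 · 157 (mod 167).
Accumulate the product:
97 · 6 = 582 ≡ 81
81 · 157 = 12717 ≡ 25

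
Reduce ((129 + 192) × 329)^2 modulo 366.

129 + 192 = 321
321 × 329 = 105609 ≡ 201 (mod 366)
(201)^2 ≡ 141 (mod 366)

141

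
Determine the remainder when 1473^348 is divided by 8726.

3987

By square-and-multiply:
348 in binary is 101011100, i.e. 348 = 256 + 64 + 16 + 8 + 4.
1473^1 ≡ 1473 (mod 8726)
1473^2 ≡ 1473^2 = 2169729 ≡ 5681 (mod 8726)
1473^4 ≡ 5681^2 = 32273761 ≡ 5013 (mod 8726)
1473^8 ≡ 5013^2 = 25130169 ≡ 8015 (mod 8726)
1473^16 ≡ 8015^2 = 64240225 ≡ 8139 (mod 8726)
1473^32 ≡ 8139^2 = 66243321 ≡ 4255 (mod 8726)
1473^64 ≡ 4255^2 = 18105025 ≡ 7301 (mod 8726)
1473^128 ≡ 7301^2 = 53304601 ≡ 6193 (mod 8726)
1473^256 ≡ 6193^2 = 38353249 ≡ 2479 (mod 8726)
1473^348 = 1473^256 · 1473^64 · 1473^16 · 1473^8 · 1473^4 ≡ 2479 · 7301 · 8139 · 8015 · 5013 (mod 8726).
Accumulate the product:
2479 · 7301 = 18099179 ≡ 1455
1455 · 8139 = 11842245 ≡ 1063
1063 · 8015 = 8519945 ≡ 3369
3369 · 5013 = 16888797 ≡ 3987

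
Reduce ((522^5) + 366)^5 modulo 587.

(522)^5 ≡ 577 (mod 587)
577 + 366 = 943 ≡ 356 (mod 587)
(356)^5 ≡ 529 (mod 587)

529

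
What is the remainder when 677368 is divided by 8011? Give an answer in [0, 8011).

677368 = 84*8011 + 4444, so 677368 ≡ 4444 (mod 8011).

4444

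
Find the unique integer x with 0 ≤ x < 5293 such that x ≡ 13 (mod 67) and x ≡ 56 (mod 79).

214

67⁻¹ mod 79: 67×46 ≡ 1 (mod 79), so 67⁻¹ ≡ 46.
x = 13 + 67×((56 − 13)×46 mod 79) = 13 + 67×3 = 214.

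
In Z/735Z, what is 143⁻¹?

735 = 5·143 + 20
143 = 7·20 + 3
20 = 6·3 + 2
3 = 1·2 + 1
2 = 2·1 + 0
gcd(143, 735) = 1, so the inverse exists.
Back-substitute for 1:
1 = 1·3 − 1·2
  = −1·20 + 7·3
  = 7·143 − 50·20
  = −50·735 + 257·143
So 143⁻¹ ≡ 257 (mod 735).

257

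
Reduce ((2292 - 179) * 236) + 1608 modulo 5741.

2292 - 179 = 2113
2113 * 236 = 498668 ≡ 4942 (mod 5741)
4942 + 1608 = 6550 ≡ 809 (mod 5741)

809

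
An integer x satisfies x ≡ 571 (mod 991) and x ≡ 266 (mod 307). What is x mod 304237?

991⁻¹ mod 307: 991×250 ≡ 1 (mod 307), so 991⁻¹ ≡ 250.
x = 571 + 991×((266 − 571)×250 mod 307) = 571 + 991×193 = 191834.
Check: 191834 mod 991 = 571, 191834 mod 307 = 266. ✓

191834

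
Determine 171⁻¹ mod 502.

411

502 = 2*171 + 160
171 = 1*160 + 11
160 = 14*11 + 6
11 = 1*6 + 5
6 = 1*5 + 1
5 = 5*1 + 0
gcd(171, 502) = 1, so the inverse exists.
Bézout: 1 = 31*502 − 91*171.
So 171⁻¹ ≡ −91 ≡ 411 (mod 502).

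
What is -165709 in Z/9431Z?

-165709 = -18×9431 + 4049, so -165709 ≡ 4049 (mod 9431).

4049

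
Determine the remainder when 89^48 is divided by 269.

Using repeated squaring:
89^1 ≡ 89 (mod 269)
89^2 ≡ 89^2 = 7921 ≡ 120 (mod 269)
89^4 ≡ 120^2 = 14400 ≡ 143 (mod 269)
89^8 ≡ 143^2 = 20449 ≡ 5 (mod 269)
89^16 ≡ 5^2 = 25 (mod 269)
89^32 ≡ 25^2 = 625 ≡ 87 (mod 269)
89^48 = 89^32 × 89^16 ≡ 87 × 25 (mod 269).
87 × 25 = 2175 ≡ 23 (mod 269).

23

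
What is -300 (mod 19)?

4

-300 = -16*19 + 4, so -300 ≡ 4 (mod 19).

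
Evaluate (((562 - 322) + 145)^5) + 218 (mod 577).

562 - 322 = 240
240 + 145 = 385
(385)^5 ≡ 19 (mod 577)
19 + 218 = 237

237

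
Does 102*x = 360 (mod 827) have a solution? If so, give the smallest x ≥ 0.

490

gcd(102, 827) = 1, so a unique solution mod 827 exists.
102⁻¹ ≡ 300 (mod 827).
x ≡ 300*360 ≡ 490 (mod 827).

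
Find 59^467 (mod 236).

59

467 in binary is 111010011, i.e. 467 = 256 + 128 + 64 + 16 + 2 + 1.
59^1 ≡ 59 (mod 236)
59^2 ≡ 59^2 = 3481 ≡ 177 (mod 236)
59^4 ≡ 177^2 = 31329 ≡ 177 (mod 236)
59^8 ≡ 177^2 = 31329 ≡ 177 (mod 236)
59^16 ≡ 177^2 = 31329 ≡ 177 (mod 236)
59^32 ≡ 177^2 = 31329 ≡ 177 (mod 236)
59^64 ≡ 177^2 = 31329 ≡ 177 (mod 236)
59^128 ≡ 177^2 = 31329 ≡ 177 (mod 236)
59^256 ≡ 177^2 = 31329 ≡ 177 (mod 236)
59^467 = 59^256 * 59^128 * 59^64 * 59^16 * 59^2 * 59^1 ≡ 177 * 177 * 177 * 177 * 177 * 59 (mod 236).
Accumulate the product:
177 * 177 = 31329 ≡ 177
177 * 177 = 31329 ≡ 177
177 * 177 = 31329 ≡ 177
177 * 177 = 31329 ≡ 177
177 * 59 = 10443 ≡ 59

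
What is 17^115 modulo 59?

7

17^1 ≡ 17 (mod 59)
17^2 ≡ 17^2 = 289 ≡ 53 (mod 59)
17^4 ≡ 53^2 = 2809 ≡ 36 (mod 59)
17^8 ≡ 36^2 = 1296 ≡ 57 (mod 59)
17^16 ≡ 57^2 = 3249 ≡ 4 (mod 59)
17^32 ≡ 4^2 = 16 (mod 59)
17^64 ≡ 16^2 = 256 ≡ 20 (mod 59)
17^115 = 17^64 × 17^32 × 17^16 × 17^2 × 17^1 ≡ 20 × 16 × 4 × 53 × 17 (mod 59).
Accumulate the product:
20 × 16 = 320 ≡ 25
25 × 4 = 100 ≡ 41
41 × 53 = 2173 ≡ 49
49 × 17 = 833 ≡ 7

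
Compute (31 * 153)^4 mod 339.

81

31 * 153 = 4743 ≡ 336 (mod 339)
(336)^4 ≡ 81 (mod 339)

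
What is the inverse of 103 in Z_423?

Run the extended Euclidean algorithm:
423 = 4*103 + 11
103 = 9*11 + 4
11 = 2*4 + 3
4 = 1*3 + 1
3 = 3*1 + 0
gcd(103, 423) = 1, so the inverse exists.
Bézout: 1 = −28*423 + 115*103.
So 103⁻¹ ≡ 115 (mod 423).

115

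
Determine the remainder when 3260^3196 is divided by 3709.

Using repeated squaring:
3196 in binary is 110001111100, i.e. 3196 = 2048 + 1024 + 64 + 32 + 16 + 8 + 4.
3260^1 ≡ 3260 (mod 3709)
3260^2 ≡ 3260^2 = 10627600 ≡ 1315 (mod 3709)
3260^4 ≡ 1315^2 = 1729225 ≡ 831 (mod 3709)
3260^8 ≡ 831^2 = 690561 ≡ 687 (mod 3709)
3260^16 ≡ 687^2 = 471969 ≡ 926 (mod 3709)
3260^32 ≡ 926^2 = 857476 ≡ 697 (mod 3709)
3260^64 ≡ 697^2 = 485809 ≡ 3639 (mod 3709)
3260^128 ≡ 3639^2 = 13242321 ≡ 1191 (mod 3709)
3260^256 ≡ 1191^2 = 1418481 ≡ 1643 (mod 3709)
3260^512 ≡ 1643^2 = 2699449 ≡ 3006 (mod 3709)
3260^1024 ≡ 3006^2 = 9036036 ≡ 912 (mod 3709)
3260^2048 ≡ 912^2 = 831744 ≡ 928 (mod 3709)
3260^3196 = 3260^2048 · 3260^1024 · 3260^64 · 3260^32 · 3260^16 · 3260^8 · 3260^4 ≡ 928 · 912 · 3639 · 697 · 926 · 687 · 831 (mod 3709).
Accumulate the product:
928 · 912 = 846336 ≡ 684
684 · 3639 = 2489076 ≡ 337
337 · 697 = 234889 ≡ 1222
1222 · 926 = 1131572 ≡ 327
327 · 687 = 224649 ≡ 2109
2109 · 831 = 1752579 ≡ 1931

1931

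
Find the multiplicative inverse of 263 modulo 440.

87

440 = 1·263 + 177
263 = 1·177 + 86
177 = 2·86 + 5
86 = 17·5 + 1
5 = 5·1 + 0
gcd(263, 440) = 1, so the inverse exists.
Bézout: 1 = −52·440 + 87·263.
So 263⁻¹ ≡ 87 (mod 440).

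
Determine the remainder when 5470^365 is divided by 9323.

6657

365 in binary is 101101101, i.e. 365 = 256 + 64 + 32 + 8 + 4 + 1.
5470^1 ≡ 5470 (mod 9323)
5470^2 ≡ 5470^2 = 29920900 ≡ 3393 (mod 9323)
5470^4 ≡ 3393^2 = 11512449 ≡ 7867 (mod 9323)
5470^8 ≡ 7867^2 = 61889689 ≡ 3615 (mod 9323)
5470^16 ≡ 3615^2 = 13068225 ≡ 6702 (mod 9323)
5470^32 ≡ 6702^2 = 44916804 ≡ 7913 (mod 9323)
5470^64 ≡ 7913^2 = 62615569 ≡ 2301 (mod 9323)
5470^128 ≡ 2301^2 = 5294601 ≡ 8460 (mod 9323)
5470^256 ≡ 8460^2 = 71571600 ≡ 8252 (mod 9323)
5470^365 = 5470^256 × 5470^64 × 5470^32 × 5470^8 × 5470^4 × 5470^1 ≡ 8252 × 2301 × 7913 × 3615 × 7867 × 5470 (mod 9323).
Accumulate the product:
8252 × 2301 = 18987852 ≡ 6224
6224 × 7913 = 49250512 ≡ 6426
6426 × 3615 = 23229990 ≡ 6397
6397 × 7867 = 50325199 ≡ 8968
8968 × 5470 = 49054960 ≡ 6657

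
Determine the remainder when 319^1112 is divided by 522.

493

319^1 ≡ 319 (mod 522)
319^2 ≡ 319^2 = 101761 ≡ 493 (mod 522)
319^4 ≡ 493^2 = 243049 ≡ 319 (mod 522)
319^8 ≡ 319^2 = 101761 ≡ 493 (mod 522)
319^16 ≡ 493^2 = 243049 ≡ 319 (mod 522)
319^32 ≡ 319^2 = 101761 ≡ 493 (mod 522)
319^64 ≡ 493^2 = 243049 ≡ 319 (mod 522)
319^128 ≡ 319^2 = 101761 ≡ 493 (mod 522)
319^256 ≡ 493^2 = 243049 ≡ 319 (mod 522)
319^512 ≡ 319^2 = 101761 ≡ 493 (mod 522)
319^1024 ≡ 493^2 = 243049 ≡ 319 (mod 522)
319^1112 = 319^1024 × 319^64 × 319^16 × 319^8 ≡ 319 × 319 × 319 × 493 (mod 522).
Accumulate the product:
319 × 319 = 101761 ≡ 493
493 × 319 = 157267 ≡ 145
145 × 493 = 71485 ≡ 493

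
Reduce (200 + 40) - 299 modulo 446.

387

200 + 40 = 240
240 - 299 = -59 ≡ 387 (mod 446)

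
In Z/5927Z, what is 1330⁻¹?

5927 = 4*1330 + 607
1330 = 2*607 + 116
607 = 5*116 + 27
116 = 4*27 + 8
27 = 3*8 + 3
8 = 2*3 + 2
3 = 1*2 + 1
2 = 2*1 + 0
gcd(1330, 5927) = 1, so the inverse exists.
Back-substitute for 1:
1 = 1*3 − 1*2
  = −1*8 + 3*3
  = 3*27 − 10*8
  = −10*116 + 43*27
  = 43*607 − 225*116
  = −225*1330 + 493*607
  = 493*5927 − 2197*1330
So 1330⁻¹ ≡ −2197 ≡ 3730 (mod 5927).

3730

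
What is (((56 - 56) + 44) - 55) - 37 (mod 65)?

17

56 - 56 = 0
0 + 44 = 44
44 - 55 = -11 ≡ 54 (mod 65)
54 - 37 = 17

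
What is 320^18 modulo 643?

9

18 in binary is 10010, i.e. 18 = 16 + 2.
320^1 ≡ 320 (mod 643)
320^2 ≡ 320^2 = 102400 ≡ 163 (mod 643)
320^4 ≡ 163^2 = 26569 ≡ 206 (mod 643)
320^8 ≡ 206^2 = 42436 ≡ 641 (mod 643)
320^16 ≡ 641^2 = 410881 ≡ 4 (mod 643)
320^18 = 320^16 · 320^2 ≡ 4 · 163 (mod 643).
4 · 163 = 652 ≡ 9 (mod 643).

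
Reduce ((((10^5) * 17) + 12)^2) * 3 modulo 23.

(10)^5 ≡ 19 (mod 23)
19 * 17 = 323 ≡ 1 (mod 23)
1 + 12 = 13
(13)^2 ≡ 8 (mod 23)
8 * 3 = 24 ≡ 1 (mod 23)

1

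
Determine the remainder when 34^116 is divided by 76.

24

Using repeated squaring:
116 in binary is 1110100, i.e. 116 = 64 + 32 + 16 + 4.
34^1 ≡ 34 (mod 76)
34^2 ≡ 34^2 = 1156 ≡ 16 (mod 76)
34^4 ≡ 16^2 = 256 ≡ 28 (mod 76)
34^8 ≡ 28^2 = 784 ≡ 24 (mod 76)
34^16 ≡ 24^2 = 576 ≡ 44 (mod 76)
34^32 ≡ 44^2 = 1936 ≡ 36 (mod 76)
34^64 ≡ 36^2 = 1296 ≡ 4 (mod 76)
34^116 = 34^64 × 34^32 × 34^16 × 34^4 ≡ 4 × 36 × 44 × 28 (mod 76).
Accumulate the product:
4 × 36 = 144 ≡ 68
68 × 44 = 2992 ≡ 28
28 × 28 = 784 ≡ 24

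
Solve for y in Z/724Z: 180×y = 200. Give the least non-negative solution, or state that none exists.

162

gcd(180, 724) = 4, and 4 | 200, so solutions exist.
Divide through by 4: 45×y ≡ 50 mod 181.
45⁻¹ ≡ 177 (mod 181).
y ≡ 177×50 ≡ 162 (mod 181).
The smallest non-negative solution is y = 162.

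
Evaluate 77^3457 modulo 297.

Compute successive squares:
3457 in binary is 110110000001, i.e. 3457 = 2048 + 1024 + 256 + 128 + 1.
77^1 ≡ 77 (mod 297)
77^2 ≡ 77^2 = 5929 ≡ 286 (mod 297)
77^4 ≡ 286^2 = 81796 ≡ 121 (mod 297)
77^8 ≡ 121^2 = 14641 ≡ 88 (mod 297)
77^16 ≡ 88^2 = 7744 ≡ 22 (mod 297)
77^32 ≡ 22^2 = 484 ≡ 187 (mod 297)
77^64 ≡ 187^2 = 34969 ≡ 220 (mod 297)
77^128 ≡ 220^2 = 48400 ≡ 286 (mod 297)
77^256 ≡ 286^2 = 81796 ≡ 121 (mod 297)
77^512 ≡ 121^2 = 14641 ≡ 88 (mod 297)
77^1024 ≡ 88^2 = 7744 ≡ 22 (mod 297)
77^2048 ≡ 22^2 = 484 ≡ 187 (mod 297)
77^3457 = 77^2048 × 77^1024 × 77^256 × 77^128 × 77^1 ≡ 187 × 22 × 121 × 286 × 77 (mod 297).
Accumulate the product:
187 × 22 = 4114 ≡ 253
253 × 121 = 30613 ≡ 22
22 × 286 = 6292 ≡ 55
55 × 77 = 4235 ≡ 77

77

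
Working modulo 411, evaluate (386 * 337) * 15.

386 * 337 = 130082 ≡ 206 (mod 411)
206 * 15 = 3090 ≡ 213 (mod 411)

213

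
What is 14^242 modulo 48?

By square-and-multiply:
242 in binary is 11110010, i.e. 242 = 128 + 64 + 32 + 16 + 2.
14^1 ≡ 14 (mod 48)
14^2 ≡ 14^2 = 196 ≡ 4 (mod 48)
14^4 ≡ 4^2 = 16 (mod 48)
14^8 ≡ 16^2 = 256 ≡ 16 (mod 48)
14^16 ≡ 16^2 = 256 ≡ 16 (mod 48)
14^32 ≡ 16^2 = 256 ≡ 16 (mod 48)
14^64 ≡ 16^2 = 256 ≡ 16 (mod 48)
14^128 ≡ 16^2 = 256 ≡ 16 (mod 48)
14^242 = 14^128 × 14^64 × 14^32 × 14^16 × 14^2 ≡ 16 × 16 × 16 × 16 × 4 (mod 48).
Accumulate the product:
16 × 16 = 256 ≡ 16
16 × 16 = 256 ≡ 16
16 × 16 = 256 ≡ 16
16 × 4 = 64 ≡ 16

16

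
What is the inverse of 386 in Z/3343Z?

1914

By the extended Euclidean algorithm:
3343 = 8×386 + 255
386 = 1×255 + 131
255 = 1×131 + 124
131 = 1×124 + 7
124 = 17×7 + 5
7 = 1×5 + 2
5 = 2×2 + 1
2 = 2×1 + 0
gcd(386, 3343) = 1, so the inverse exists.
Back-substitute for 1:
1 = 1×5 − 2×2
  = −2×7 + 3×5
  = 3×124 − 53×7
  = −53×131 + 56×124
  = 56×255 − 109×131
  = −109×386 + 165×255
  = 165×3343 − 1429×386
So 386⁻¹ ≡ −1429 ≡ 1914 (mod 3343).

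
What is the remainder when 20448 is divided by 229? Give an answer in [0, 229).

67

20448 = 89×229 + 67, so 20448 ≡ 67 (mod 229).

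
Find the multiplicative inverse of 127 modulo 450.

163

By the extended Euclidean algorithm:
450 = 3×127 + 69
127 = 1×69 + 58
69 = 1×58 + 11
58 = 5×11 + 3
11 = 3×3 + 2
3 = 1×2 + 1
2 = 2×1 + 0
gcd(127, 450) = 1, so the inverse exists.
Bézout: 1 = −46×450 + 163×127.
So 127⁻¹ ≡ 163 (mod 450).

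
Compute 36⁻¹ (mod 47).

17

By the extended Euclidean algorithm:
47 = 1·36 + 11
36 = 3·11 + 3
11 = 3·3 + 2
3 = 1·2 + 1
2 = 2·1 + 0
gcd(36, 47) = 1, so the inverse exists.
Back-substitute for 1:
1 = 1·3 − 1·2
  = −1·11 + 4·3
  = 4·36 − 13·11
  = −13·47 + 17·36
So 36⁻¹ ≡ 17 (mod 47).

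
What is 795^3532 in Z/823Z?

By square-and-multiply:
3532 in binary is 110111001100, i.e. 3532 = 2048 + 1024 + 256 + 128 + 64 + 8 + 4.
795^1 ≡ 795 (mod 823)
795^2 ≡ 795^2 = 632025 ≡ 784 (mod 823)
795^4 ≡ 784^2 = 614656 ≡ 698 (mod 823)
795^8 ≡ 698^2 = 487204 ≡ 811 (mod 823)
795^16 ≡ 811^2 = 657721 ≡ 144 (mod 823)
795^32 ≡ 144^2 = 20736 ≡ 161 (mod 823)
795^64 ≡ 161^2 = 25921 ≡ 408 (mod 823)
795^128 ≡ 408^2 = 166464 ≡ 218 (mod 823)
795^256 ≡ 218^2 = 47524 ≡ 613 (mod 823)
795^512 ≡ 613^2 = 375769 ≡ 481 (mod 823)
795^1024 ≡ 481^2 = 231361 ≡ 98 (mod 823)
795^2048 ≡ 98^2 = 9604 ≡ 551 (mod 823)
795^3532 = 795^2048 · 795^1024 · 795^256 · 795^128 · 795^64 · 795^8 · 795^4 ≡ 551 · 98 · 613 · 218 · 408 · 811 · 698 (mod 823).
Accumulate the product:
551 · 98 = 53998 ≡ 503
503 · 613 = 308339 ≡ 537
537 · 218 = 117066 ≡ 200
200 · 408 = 81600 ≡ 123
123 · 811 = 99753 ≡ 170
170 · 698 = 118660 ≡ 148

148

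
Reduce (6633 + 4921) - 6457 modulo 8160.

5097

6633 + 4921 = 11554 ≡ 3394 (mod 8160)
3394 - 6457 = -3063 ≡ 5097 (mod 8160)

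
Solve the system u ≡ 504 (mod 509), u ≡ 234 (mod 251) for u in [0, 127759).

509⁻¹ mod 251: 509×36 ≡ 1 (mod 251), so 509⁻¹ ≡ 36.
u = 504 + 509×((234 − 504)×36 mod 251) = 504 + 509×69 = 35625.

35625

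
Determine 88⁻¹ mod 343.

Apply the Euclidean algorithm and back-substitute:
343 = 3×88 + 79
88 = 1×79 + 9
79 = 8×9 + 7
9 = 1×7 + 2
7 = 3×2 + 1
2 = 2×1 + 0
gcd(88, 343) = 1, so the inverse exists.
Back-substitute for 1:
1 = 1×7 − 3×2
  = −3×9 + 4×7
  = 4×79 − 35×9
  = −35×88 + 39×79
  = 39×343 − 152×88
So 88⁻¹ ≡ −152 ≡ 191 (mod 343).

191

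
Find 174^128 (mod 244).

180

174^1 ≡ 174 (mod 244)
174^2 ≡ 174^2 = 30276 ≡ 20 (mod 244)
174^4 ≡ 20^2 = 400 ≡ 156 (mod 244)
174^8 ≡ 156^2 = 24336 ≡ 180 (mod 244)
174^16 ≡ 180^2 = 32400 ≡ 192 (mod 244)
174^32 ≡ 192^2 = 36864 ≡ 20 (mod 244)
174^64 ≡ 20^2 = 400 ≡ 156 (mod 244)
174^128 ≡ 156^2 = 24336 ≡ 180 (mod 244)
So 174^128 ≡ 180 (mod 244).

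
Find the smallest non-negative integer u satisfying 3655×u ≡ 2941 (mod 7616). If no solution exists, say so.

gcd(3655, 7616) = 17, and 17 | 2941, so solutions exist.
Divide through by 17: 215×u ≡ 173 mod 448.
215⁻¹ ≡ 423 (mod 448).
u ≡ 423×173 ≡ 155 (mod 448).
The smallest non-negative solution is u = 155.

155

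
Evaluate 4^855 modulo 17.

13

855 in binary is 1101010111, i.e. 855 = 512 + 256 + 64 + 16 + 4 + 2 + 1.
4^1 ≡ 4 (mod 17)
4^2 ≡ 4^2 = 16 (mod 17)
4^4 ≡ 16^2 = 256 ≡ 1 (mod 17)
4^8 ≡ 1^2 = 1 (mod 17)
4^16 ≡ 1^2 = 1 (mod 17)
4^32 ≡ 1^2 = 1 (mod 17)
4^64 ≡ 1^2 = 1 (mod 17)
4^128 ≡ 1^2 = 1 (mod 17)
4^256 ≡ 1^2 = 1 (mod 17)
4^512 ≡ 1^2 = 1 (mod 17)
4^855 = 4^512 * 4^256 * 4^64 * 4^16 * 4^4 * 4^2 * 4^1 ≡ 1 * 1 * 1 * 1 * 1 * 16 * 4 (mod 17).
Accumulate the product:
1 * 1 = 1
1 * 1 = 1
1 * 1 = 1
1 * 1 = 1
1 * 16 = 16
16 * 4 = 64 ≡ 13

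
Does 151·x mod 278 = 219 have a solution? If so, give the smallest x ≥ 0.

gcd(151, 278) = 1, so a unique solution mod 278 exists.
151⁻¹ ≡ 197 (mod 278).
x ≡ 197·219 ≡ 53 (mod 278).

53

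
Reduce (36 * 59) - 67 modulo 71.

36 * 59 = 2124 ≡ 65 (mod 71)
65 - 67 = -2 ≡ 69 (mod 71)

69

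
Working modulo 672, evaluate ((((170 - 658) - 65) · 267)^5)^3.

170 - 658 = -488 ≡ 184 (mod 672)
184 - 65 = 119
119 · 267 = 31773 ≡ 189 (mod 672)
(189)^5 ≡ 525 (mod 672)
(525)^3 ≡ 21 (mod 672)

21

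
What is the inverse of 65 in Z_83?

Apply the Euclidean algorithm and back-substitute:
83 = 1×65 + 18
65 = 3×18 + 11
18 = 1×11 + 7
11 = 1×7 + 4
7 = 1×4 + 3
4 = 1×3 + 1
3 = 3×1 + 0
gcd(65, 83) = 1, so the inverse exists.
Back-substitute for 1:
1 = 1×4 − 1×3
  = −1×7 + 2×4
  = 2×11 − 3×7
  = −3×18 + 5×11
  = 5×65 − 18×18
  = −18×83 + 23×65
So 65⁻¹ ≡ 23 (mod 83).

23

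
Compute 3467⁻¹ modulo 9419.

6436

9419 = 2*3467 + 2485
3467 = 1*2485 + 982
2485 = 2*982 + 521
982 = 1*521 + 461
521 = 1*461 + 60
461 = 7*60 + 41
60 = 1*41 + 19
41 = 2*19 + 3
19 = 6*3 + 1
3 = 3*1 + 0
gcd(3467, 9419) = 1, so the inverse exists.
Back-substitute for 1:
1 = 1*19 − 6*3
  = −6*41 + 13*19
  = 13*60 − 19*41
  = −19*461 + 146*60
  = 146*521 − 165*461
  = −165*982 + 311*521
  = 311*2485 − 787*982
  = −787*3467 + 1098*2485
  = 1098*9419 − 2983*3467
So 3467⁻¹ ≡ −2983 ≡ 6436 (mod 9419).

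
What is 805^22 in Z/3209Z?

2874

22 in binary is 10110, i.e. 22 = 16 + 4 + 2.
805^1 ≡ 805 (mod 3209)
805^2 ≡ 805^2 = 648025 ≡ 3016 (mod 3209)
805^4 ≡ 3016^2 = 9096256 ≡ 1950 (mod 3209)
805^8 ≡ 1950^2 = 3802500 ≡ 3044 (mod 3209)
805^16 ≡ 3044^2 = 9265936 ≡ 1553 (mod 3209)
805^22 = 805^16 · 805^4 · 805^2 ≡ 1553 · 1950 · 3016 (mod 3209).
Accumulate the product:
1553 · 1950 = 3028350 ≡ 2263
2263 · 3016 = 6825208 ≡ 2874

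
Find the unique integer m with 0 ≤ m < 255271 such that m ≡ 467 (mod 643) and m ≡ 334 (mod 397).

643⁻¹ mod 397: 643·163 ≡ 1 (mod 397), so 643⁻¹ ≡ 163.
m = 467 + 643·((334 − 467)·163 mod 397) = 467 + 643·156 = 100775.
Check: 100775 mod 643 = 467, 100775 mod 397 = 334. ✓

100775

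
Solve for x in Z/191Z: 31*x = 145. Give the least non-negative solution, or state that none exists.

17

gcd(31, 191) = 1, so a unique solution mod 191 exists.
31⁻¹ ≡ 37 (mod 191).
x ≡ 37*145 ≡ 17 (mod 191).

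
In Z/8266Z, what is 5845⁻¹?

8266 = 1×5845 + 2421
5845 = 2×2421 + 1003
2421 = 2×1003 + 415
1003 = 2×415 + 173
415 = 2×173 + 69
173 = 2×69 + 35
69 = 1×35 + 34
35 = 1×34 + 1
34 = 34×1 + 0
gcd(5845, 8266) = 1, so the inverse exists.
Back-substitute for 1:
1 = 1×35 − 1×34
  = −1×69 + 2×35
  = 2×173 − 5×69
  = −5×415 + 12×173
  = 12×1003 − 29×415
  = −29×2421 + 70×1003
  = 70×5845 − 169×2421
  = −169×8266 + 239×5845
So 5845⁻¹ ≡ 239 (mod 8266).

239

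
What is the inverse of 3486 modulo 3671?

3671 = 1*3486 + 185
3486 = 18*185 + 156
185 = 1*156 + 29
156 = 5*29 + 11
29 = 2*11 + 7
11 = 1*7 + 4
7 = 1*4 + 3
4 = 1*3 + 1
3 = 3*1 + 0
gcd(3486, 3671) = 1, so the inverse exists.
Bézout: 1 = −961*3671 + 1012*3486.
So 3486⁻¹ ≡ 1012 (mod 3671).

1012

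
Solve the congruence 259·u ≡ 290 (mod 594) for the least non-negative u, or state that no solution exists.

gcd(259, 594) = 1, so a unique solution mod 594 exists.
259⁻¹ ≡ 211 (mod 594).
u ≡ 211·290 ≡ 8 (mod 594).

8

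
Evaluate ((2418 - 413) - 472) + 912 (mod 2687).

2445

2418 - 413 = 2005
2005 - 472 = 1533
1533 + 912 = 2445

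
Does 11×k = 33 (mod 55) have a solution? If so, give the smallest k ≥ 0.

gcd(11, 55) = 11, and 11 | 33, so solutions exist.
Divide through by 11: 1×k ≡ 3 mod 5.
1⁻¹ ≡ 1 (mod 5).
k ≡ 1×3 ≡ 3 (mod 5).
The smallest non-negative solution is k = 3.

3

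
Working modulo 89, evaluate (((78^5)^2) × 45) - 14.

(78)^5 ≡ 39 (mod 89)
(39)^2 ≡ 8 (mod 89)
8 × 45 = 360 ≡ 4 (mod 89)
4 - 14 = -10 ≡ 79 (mod 89)

79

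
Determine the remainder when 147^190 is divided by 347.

Using repeated squaring:
190 in binary is 10111110, i.e. 190 = 128 + 32 + 16 + 8 + 4 + 2.
147^1 ≡ 147 (mod 347)
147^2 ≡ 147^2 = 21609 ≡ 95 (mod 347)
147^4 ≡ 95^2 = 9025 ≡ 3 (mod 347)
147^8 ≡ 3^2 = 9 (mod 347)
147^16 ≡ 9^2 = 81 (mod 347)
147^32 ≡ 81^2 = 6561 ≡ 315 (mod 347)
147^64 ≡ 315^2 = 99225 ≡ 330 (mod 347)
147^128 ≡ 330^2 = 108900 ≡ 289 (mod 347)
147^190 = 147^128 · 147^32 · 147^16 · 147^8 · 147^4 · 147^2 ≡ 289 · 315 · 81 · 9 · 3 · 95 (mod 347).
Accumulate the product:
289 · 315 = 91035 ≡ 121
121 · 81 = 9801 ≡ 85
85 · 9 = 765 ≡ 71
71 · 3 = 213
213 · 95 = 20235 ≡ 109

109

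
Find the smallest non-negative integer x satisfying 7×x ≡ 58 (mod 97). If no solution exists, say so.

36

gcd(7, 97) = 1, so a unique solution mod 97 exists.
7⁻¹ ≡ 14 (mod 97).
x ≡ 14×58 ≡ 36 (mod 97).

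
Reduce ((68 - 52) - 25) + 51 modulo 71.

42

68 - 52 = 16
16 - 25 = -9 ≡ 62 (mod 71)
62 + 51 = 113 ≡ 42 (mod 71)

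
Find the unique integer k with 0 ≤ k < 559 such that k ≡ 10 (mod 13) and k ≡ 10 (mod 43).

10

13⁻¹ mod 43: 13×10 ≡ 1 (mod 43), so 13⁻¹ ≡ 10.
k = 10 + 13×((10 − 10)×10 mod 43) = 10 + 13×0 = 10.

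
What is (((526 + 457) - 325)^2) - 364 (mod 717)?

526 + 457 = 983 ≡ 266 (mod 717)
266 - 325 = -59 ≡ 658 (mod 717)
(658)^2 ≡ 613 (mod 717)
613 - 364 = 249

249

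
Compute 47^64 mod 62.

47^1 ≡ 47 (mod 62)
47^2 ≡ 47^2 = 2209 ≡ 39 (mod 62)
47^4 ≡ 39^2 = 1521 ≡ 33 (mod 62)
47^8 ≡ 33^2 = 1089 ≡ 35 (mod 62)
47^16 ≡ 35^2 = 1225 ≡ 47 (mod 62)
47^32 ≡ 47^2 = 2209 ≡ 39 (mod 62)
47^64 ≡ 39^2 = 1521 ≡ 33 (mod 62)
So 47^64 ≡ 33 (mod 62).

33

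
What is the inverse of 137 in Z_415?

Run the extended Euclidean algorithm:
415 = 3·137 + 4
137 = 34·4 + 1
4 = 4·1 + 0
gcd(137, 415) = 1, so the inverse exists.
Bézout: 1 = −34·415 + 103·137.
So 137⁻¹ ≡ 103 (mod 415).

103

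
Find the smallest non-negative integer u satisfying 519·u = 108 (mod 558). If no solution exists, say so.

126

gcd(519, 558) = 3, and 3 | 108, so solutions exist.
Divide through by 3: 173·u = 36 (mod 186).
173⁻¹ ≡ 143 (mod 186).
u ≡ 143·36 ≡ 126 (mod 186).
The smallest non-negative solution is u = 126.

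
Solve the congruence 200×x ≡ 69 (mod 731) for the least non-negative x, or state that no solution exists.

4

gcd(200, 731) = 1, so a unique solution mod 731 exists.
200⁻¹ ≡ 106 (mod 731).
x ≡ 106×69 ≡ 4 (mod 731).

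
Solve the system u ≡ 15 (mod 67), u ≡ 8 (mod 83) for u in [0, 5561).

1087

67⁻¹ mod 83: 67×57 ≡ 1 (mod 83), so 67⁻¹ ≡ 57.
u = 15 + 67×((8 − 15)×57 mod 83) = 15 + 67×16 = 1087.
Check: 1087 mod 67 = 15, 1087 mod 83 = 8. ✓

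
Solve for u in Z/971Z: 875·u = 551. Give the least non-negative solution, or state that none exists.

854

gcd(875, 971) = 1, so a unique solution mod 971 exists.
875⁻¹ ≡ 354 (mod 971).
u ≡ 354·551 ≡ 854 (mod 971).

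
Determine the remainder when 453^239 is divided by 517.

402

Compute successive squares:
239 in binary is 11101111, i.e. 239 = 128 + 64 + 32 + 8 + 4 + 2 + 1.
453^1 ≡ 453 (mod 517)
453^2 ≡ 453^2 = 205209 ≡ 477 (mod 517)
453^4 ≡ 477^2 = 227529 ≡ 49 (mod 517)
453^8 ≡ 49^2 = 2401 ≡ 333 (mod 517)
453^16 ≡ 333^2 = 110889 ≡ 251 (mod 517)
453^32 ≡ 251^2 = 63001 ≡ 444 (mod 517)
453^64 ≡ 444^2 = 197136 ≡ 159 (mod 517)
453^128 ≡ 159^2 = 25281 ≡ 465 (mod 517)
453^239 = 453^128 * 453^64 * 453^32 * 453^8 * 453^4 * 453^2 * 453^1 ≡ 465 * 159 * 444 * 333 * 49 * 477 * 453 (mod 517).
Accumulate the product:
465 * 159 = 73935 ≡ 4
4 * 444 = 1776 ≡ 225
225 * 333 = 74925 ≡ 477
477 * 49 = 23373 ≡ 108
108 * 477 = 51516 ≡ 333
333 * 453 = 150849 ≡ 402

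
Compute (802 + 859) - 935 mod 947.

726

802 + 859 = 1661 ≡ 714 (mod 947)
714 - 935 = -221 ≡ 726 (mod 947)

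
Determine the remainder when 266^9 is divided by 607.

330

By square-and-multiply:
266^1 ≡ 266 (mod 607)
266^2 ≡ 266^2 = 70756 ≡ 344 (mod 607)
266^4 ≡ 344^2 = 118336 ≡ 578 (mod 607)
266^8 ≡ 578^2 = 334084 ≡ 234 (mod 607)
266^9 = 266^8 · 266^1 ≡ 234 · 266 (mod 607).
234 · 266 = 62244 ≡ 330 (mod 607).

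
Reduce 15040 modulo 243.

15040 = 61*243 + 217, so 15040 ≡ 217 (mod 243).

217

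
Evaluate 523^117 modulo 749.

117 in binary is 1110101, i.e. 117 = 64 + 32 + 16 + 4 + 1.
523^1 ≡ 523 (mod 749)
523^2 ≡ 523^2 = 273529 ≡ 144 (mod 749)
523^4 ≡ 144^2 = 20736 ≡ 513 (mod 749)
523^8 ≡ 513^2 = 263169 ≡ 270 (mod 749)
523^16 ≡ 270^2 = 72900 ≡ 247 (mod 749)
523^32 ≡ 247^2 = 61009 ≡ 340 (mod 749)
523^64 ≡ 340^2 = 115600 ≡ 254 (mod 749)
523^117 = 523^64 * 523^32 * 523^16 * 523^4 * 523^1 ≡ 254 * 340 * 247 * 513 * 523 (mod 749).
Accumulate the product:
254 * 340 = 86360 ≡ 225
225 * 247 = 55575 ≡ 149
149 * 513 = 76437 ≡ 39
39 * 523 = 20397 ≡ 174

174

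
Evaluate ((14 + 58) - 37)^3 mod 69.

26

14 + 58 = 72 ≡ 3 (mod 69)
3 - 37 = -34 ≡ 35 (mod 69)
(35)^3 ≡ 26 (mod 69)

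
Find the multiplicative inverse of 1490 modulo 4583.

Run the extended Euclidean algorithm:
4583 = 3*1490 + 113
1490 = 13*113 + 21
113 = 5*21 + 8
21 = 2*8 + 5
8 = 1*5 + 3
5 = 1*3 + 2
3 = 1*2 + 1
2 = 2*1 + 0
gcd(1490, 4583) = 1, so the inverse exists.
Bézout: 1 = 567*4583 − 1744*1490.
So 1490⁻¹ ≡ −1744 ≡ 2839 (mod 4583).

2839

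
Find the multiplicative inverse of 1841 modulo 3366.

3366 = 1×1841 + 1525
1841 = 1×1525 + 316
1525 = 4×316 + 261
316 = 1×261 + 55
261 = 4×55 + 41
55 = 1×41 + 14
41 = 2×14 + 13
14 = 1×13 + 1
13 = 13×1 + 0
gcd(1841, 3366) = 1, so the inverse exists.
Bézout: 1 = −134×3366 + 245×1841.
So 1841⁻¹ ≡ 245 (mod 3366).

245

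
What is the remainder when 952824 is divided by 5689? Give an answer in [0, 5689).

2761

952824 = 167·5689 + 2761, so 952824 ≡ 2761 (mod 5689).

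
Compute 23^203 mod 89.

By square-and-multiply:
23^1 ≡ 23 (mod 89)
23^2 ≡ 23^2 = 529 ≡ 84 (mod 89)
23^4 ≡ 84^2 = 7056 ≡ 25 (mod 89)
23^8 ≡ 25^2 = 625 ≡ 2 (mod 89)
23^16 ≡ 2^2 = 4 (mod 89)
23^32 ≡ 4^2 = 16 (mod 89)
23^64 ≡ 16^2 = 256 ≡ 78 (mod 89)
23^128 ≡ 78^2 = 6084 ≡ 32 (mod 89)
23^203 = 23^128 · 23^64 · 23^8 · 23^2 · 23^1 ≡ 32 · 78 · 2 · 84 · 23 (mod 89).
Accumulate the product:
32 · 78 = 2496 ≡ 4
4 · 2 = 8
8 · 84 = 672 ≡ 49
49 · 23 = 1127 ≡ 59

59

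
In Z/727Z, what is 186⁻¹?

43

By the extended Euclidean algorithm:
727 = 3·186 + 169
186 = 1·169 + 17
169 = 9·17 + 16
17 = 1·16 + 1
16 = 16·1 + 0
gcd(186, 727) = 1, so the inverse exists.
Bézout: 1 = −11·727 + 43·186.
So 186⁻¹ ≡ 43 (mod 727).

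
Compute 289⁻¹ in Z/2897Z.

2897 = 10*289 + 7
289 = 41*7 + 2
7 = 3*2 + 1
2 = 2*1 + 0
gcd(289, 2897) = 1, so the inverse exists.
Bézout: 1 = 124*2897 − 1243*289.
So 289⁻¹ ≡ −1243 ≡ 1654 (mod 2897).

1654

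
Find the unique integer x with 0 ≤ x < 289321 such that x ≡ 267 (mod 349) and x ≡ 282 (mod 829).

349⁻¹ mod 829: 349×810 ≡ 1 (mod 829), so 349⁻¹ ≡ 810.
x = 267 + 349×((282 − 267)×810 mod 829) = 267 + 349×544 = 190123.

190123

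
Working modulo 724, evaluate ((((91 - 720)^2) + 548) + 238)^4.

91 - 720 = -629 ≡ 95 (mod 724)
(95)^2 ≡ 337 (mod 724)
337 + 548 = 885 ≡ 161 (mod 724)
161 + 238 = 399
(399)^4 ≡ 449 (mod 724)

449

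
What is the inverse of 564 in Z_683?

132

Apply the Euclidean algorithm and back-substitute:
683 = 1×564 + 119
564 = 4×119 + 88
119 = 1×88 + 31
88 = 2×31 + 26
31 = 1×26 + 5
26 = 5×5 + 1
5 = 5×1 + 0
gcd(564, 683) = 1, so the inverse exists.
Bézout: 1 = −109×683 + 132×564.
So 564⁻¹ ≡ 132 (mod 683).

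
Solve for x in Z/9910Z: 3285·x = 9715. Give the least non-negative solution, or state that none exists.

371

gcd(3285, 9910) = 5, and 5 | 9715, so solutions exist.
Divide through by 5: 657·x mod 1982 = 1943.
657⁻¹ ≡ 1261 (mod 1982).
x ≡ 1261·1943 ≡ 371 (mod 1982).
The smallest non-negative solution is x = 371.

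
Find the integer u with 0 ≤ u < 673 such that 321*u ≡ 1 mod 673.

369

Run the extended Euclidean algorithm:
673 = 2×321 + 31
321 = 10×31 + 11
31 = 2×11 + 9
11 = 1×9 + 2
9 = 4×2 + 1
2 = 2×1 + 0
gcd(321, 673) = 1, so the inverse exists.
Bézout: 1 = 145×673 − 304×321.
So 321⁻¹ ≡ −304 ≡ 369 (mod 673).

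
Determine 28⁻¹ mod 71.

33

Run the extended Euclidean algorithm:
71 = 2·28 + 15
28 = 1·15 + 13
15 = 1·13 + 2
13 = 6·2 + 1
2 = 2·1 + 0
gcd(28, 71) = 1, so the inverse exists.
Bézout: 1 = −13·71 + 33·28.
So 28⁻¹ ≡ 33 (mod 71).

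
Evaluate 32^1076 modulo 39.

Compute successive squares:
1076 in binary is 10000110100, i.e. 1076 = 1024 + 32 + 16 + 4.
32^1 ≡ 32 (mod 39)
32^2 ≡ 32^2 = 1024 ≡ 10 (mod 39)
32^4 ≡ 10^2 = 100 ≡ 22 (mod 39)
32^8 ≡ 22^2 = 484 ≡ 16 (mod 39)
32^16 ≡ 16^2 = 256 ≡ 22 (mod 39)
32^32 ≡ 22^2 = 484 ≡ 16 (mod 39)
32^64 ≡ 16^2 = 256 ≡ 22 (mod 39)
32^128 ≡ 22^2 = 484 ≡ 16 (mod 39)
32^256 ≡ 16^2 = 256 ≡ 22 (mod 39)
32^512 ≡ 22^2 = 484 ≡ 16 (mod 39)
32^1024 ≡ 16^2 = 256 ≡ 22 (mod 39)
32^1076 = 32^1024 × 32^32 × 32^16 × 32^4 ≡ 22 × 16 × 22 × 22 (mod 39).
Accumulate the product:
22 × 16 = 352 ≡ 1
1 × 22 = 22
22 × 22 = 484 ≡ 16

16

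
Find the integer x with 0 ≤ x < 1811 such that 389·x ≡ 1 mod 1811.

419

1811 = 4·389 + 255
389 = 1·255 + 134
255 = 1·134 + 121
134 = 1·121 + 13
121 = 9·13 + 4
13 = 3·4 + 1
4 = 4·1 + 0
gcd(389, 1811) = 1, so the inverse exists.
Bézout: 1 = −90·1811 + 419·389.
So 389⁻¹ ≡ 419 (mod 1811).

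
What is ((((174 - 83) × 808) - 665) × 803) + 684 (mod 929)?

324

174 - 83 = 91
91 × 808 = 73528 ≡ 137 (mod 929)
137 - 665 = -528 ≡ 401 (mod 929)
401 × 803 = 322003 ≡ 569 (mod 929)
569 + 684 = 1253 ≡ 324 (mod 929)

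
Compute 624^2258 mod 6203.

2258 in binary is 100011010010, i.e. 2258 = 2048 + 128 + 64 + 16 + 2.
624^1 ≡ 624 (mod 6203)
624^2 ≡ 624^2 = 389376 ≡ 4790 (mod 6203)
624^4 ≡ 4790^2 = 22944100 ≡ 5406 (mod 6203)
624^8 ≡ 5406^2 = 29224836 ≡ 2503 (mod 6203)
624^16 ≡ 2503^2 = 6265009 ≡ 6182 (mod 6203)
624^32 ≡ 6182^2 = 38217124 ≡ 441 (mod 6203)
624^64 ≡ 441^2 = 194481 ≡ 2188 (mod 6203)
624^128 ≡ 2188^2 = 4787344 ≡ 4831 (mod 6203)
624^256 ≡ 4831^2 = 23338561 ≡ 2875 (mod 6203)
624^512 ≡ 2875^2 = 8265625 ≡ 3229 (mod 6203)
624^1024 ≡ 3229^2 = 10426441 ≡ 5401 (mod 6203)
624^2048 ≡ 5401^2 = 29170801 ≡ 4295 (mod 6203)
624^2258 = 624^2048 × 624^128 × 624^64 × 624^16 × 624^2 ≡ 4295 × 4831 × 2188 × 6182 × 4790 (mod 6203).
Accumulate the product:
4295 × 4831 = 20749145 ≡ 110
110 × 2188 = 240680 ≡ 4966
4966 × 6182 = 30699812 ≡ 1165
1165 × 4790 = 5580350 ≡ 3853

3853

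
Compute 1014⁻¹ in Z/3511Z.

1617

3511 = 3·1014 + 469
1014 = 2·469 + 76
469 = 6·76 + 13
76 = 5·13 + 11
13 = 1·11 + 2
11 = 5·2 + 1
2 = 2·1 + 0
gcd(1014, 3511) = 1, so the inverse exists.
Back-substitute for 1:
1 = 1·11 − 5·2
  = −5·13 + 6·11
  = 6·76 − 35·13
  = −35·469 + 216·76
  = 216·1014 − 467·469
  = −467·3511 + 1617·1014
So 1014⁻¹ ≡ 1617 (mod 3511).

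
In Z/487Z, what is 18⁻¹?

Run the extended Euclidean algorithm:
487 = 27·18 + 1
18 = 18·1 + 0
gcd(18, 487) = 1, so the inverse exists.
Bézout: 1 = 1·487 − 27·18.
So 18⁻¹ ≡ −27 ≡ 460 (mod 487).

460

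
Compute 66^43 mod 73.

30

Using repeated squaring:
66^1 ≡ 66 (mod 73)
66^2 ≡ 66^2 = 4356 ≡ 49 (mod 73)
66^4 ≡ 49^2 = 2401 ≡ 65 (mod 73)
66^8 ≡ 65^2 = 4225 ≡ 64 (mod 73)
66^16 ≡ 64^2 = 4096 ≡ 8 (mod 73)
66^32 ≡ 8^2 = 64 (mod 73)
66^43 = 66^32 * 66^8 * 66^2 * 66^1 ≡ 64 * 64 * 49 * 66 (mod 73).
Accumulate the product:
64 * 64 = 4096 ≡ 8
8 * 49 = 392 ≡ 27
27 * 66 = 1782 ≡ 30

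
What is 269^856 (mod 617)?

94

856 in binary is 1101011000, i.e. 856 = 512 + 256 + 64 + 16 + 8.
269^1 ≡ 269 (mod 617)
269^2 ≡ 269^2 = 72361 ≡ 172 (mod 617)
269^4 ≡ 172^2 = 29584 ≡ 585 (mod 617)
269^8 ≡ 585^2 = 342225 ≡ 407 (mod 617)
269^16 ≡ 407^2 = 165649 ≡ 293 (mod 617)
269^32 ≡ 293^2 = 85849 ≡ 86 (mod 617)
269^64 ≡ 86^2 = 7396 ≡ 609 (mod 617)
269^128 ≡ 609^2 = 370881 ≡ 64 (mod 617)
269^256 ≡ 64^2 = 4096 ≡ 394 (mod 617)
269^512 ≡ 394^2 = 155236 ≡ 369 (mod 617)
269^856 = 269^512 × 269^256 × 269^64 × 269^16 × 269^8 ≡ 369 × 394 × 609 × 293 × 407 (mod 617).
Accumulate the product:
369 × 394 = 145386 ≡ 391
391 × 609 = 238119 ≡ 574
574 × 293 = 168182 ≡ 358
358 × 407 = 145706 ≡ 94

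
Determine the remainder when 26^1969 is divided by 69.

47

Compute successive squares:
26^1 ≡ 26 (mod 69)
26^2 ≡ 26^2 = 676 ≡ 55 (mod 69)
26^4 ≡ 55^2 = 3025 ≡ 58 (mod 69)
26^8 ≡ 58^2 = 3364 ≡ 52 (mod 69)
26^16 ≡ 52^2 = 2704 ≡ 13 (mod 69)
26^32 ≡ 13^2 = 169 ≡ 31 (mod 69)
26^64 ≡ 31^2 = 961 ≡ 64 (mod 69)
26^128 ≡ 64^2 = 4096 ≡ 25 (mod 69)
26^256 ≡ 25^2 = 625 ≡ 4 (mod 69)
26^512 ≡ 4^2 = 16 (mod 69)
26^1024 ≡ 16^2 = 256 ≡ 49 (mod 69)
26^1969 = 26^1024 · 26^512 · 26^256 · 26^128 · 26^32 · 26^16 · 26^1 ≡ 49 · 16 · 4 · 25 · 31 · 13 · 26 (mod 69).
Accumulate the product:
49 · 16 = 784 ≡ 25
25 · 4 = 100 ≡ 31
31 · 25 = 775 ≡ 16
16 · 31 = 496 ≡ 13
13 · 13 = 169 ≡ 31
31 · 26 = 806 ≡ 47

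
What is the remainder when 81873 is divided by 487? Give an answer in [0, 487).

57

81873 = 168×487 + 57, so 81873 ≡ 57 (mod 487).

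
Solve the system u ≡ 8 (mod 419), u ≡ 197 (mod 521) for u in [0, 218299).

95540

419⁻¹ mod 521: 419*332 ≡ 1 (mod 521), so 419⁻¹ ≡ 332.
u = 8 + 419*((197 − 8)*332 mod 521) = 8 + 419*228 = 95540.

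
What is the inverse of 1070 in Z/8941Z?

3919

Apply the Euclidean algorithm and back-substitute:
8941 = 8*1070 + 381
1070 = 2*381 + 308
381 = 1*308 + 73
308 = 4*73 + 16
73 = 4*16 + 9
16 = 1*9 + 7
9 = 1*7 + 2
7 = 3*2 + 1
2 = 2*1 + 0
gcd(1070, 8941) = 1, so the inverse exists.
Back-substitute for 1:
1 = 1*7 − 3*2
  = −3*9 + 4*7
  = 4*16 − 7*9
  = −7*73 + 32*16
  = 32*308 − 135*73
  = −135*381 + 167*308
  = 167*1070 − 469*381
  = −469*8941 + 3919*1070
So 1070⁻¹ ≡ 3919 (mod 8941).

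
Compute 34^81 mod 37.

81 in binary is 1010001, i.e. 81 = 64 + 16 + 1.
34^1 ≡ 34 (mod 37)
34^2 ≡ 34^2 = 1156 ≡ 9 (mod 37)
34^4 ≡ 9^2 = 81 ≡ 7 (mod 37)
34^8 ≡ 7^2 = 49 ≡ 12 (mod 37)
34^16 ≡ 12^2 = 144 ≡ 33 (mod 37)
34^32 ≡ 33^2 = 1089 ≡ 16 (mod 37)
34^64 ≡ 16^2 = 256 ≡ 34 (mod 37)
34^81 = 34^64 * 34^16 * 34^1 ≡ 34 * 33 * 34 (mod 37).
Accumulate the product:
34 * 33 = 1122 ≡ 12
12 * 34 = 408 ≡ 1

1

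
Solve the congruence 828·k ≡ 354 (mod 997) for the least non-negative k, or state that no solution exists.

51

gcd(828, 997) = 1, so a unique solution mod 997 exists.
828⁻¹ ≡ 938 (mod 997).
k ≡ 938·354 ≡ 51 (mod 997).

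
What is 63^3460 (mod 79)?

Compute successive squares:
63^1 ≡ 63 (mod 79)
63^2 ≡ 63^2 = 3969 ≡ 19 (mod 79)
63^4 ≡ 19^2 = 361 ≡ 45 (mod 79)
63^8 ≡ 45^2 = 2025 ≡ 50 (mod 79)
63^16 ≡ 50^2 = 2500 ≡ 51 (mod 79)
63^32 ≡ 51^2 = 2601 ≡ 73 (mod 79)
63^64 ≡ 73^2 = 5329 ≡ 36 (mod 79)
63^128 ≡ 36^2 = 1296 ≡ 32 (mod 79)
63^256 ≡ 32^2 = 1024 ≡ 76 (mod 79)
63^512 ≡ 76^2 = 5776 ≡ 9 (mod 79)
63^1024 ≡ 9^2 = 81 ≡ 2 (mod 79)
63^2048 ≡ 2^2 = 4 (mod 79)
63^3460 = 63^2048 · 63^1024 · 63^256 · 63^128 · 63^4 ≡ 4 · 2 · 76 · 32 · 45 (mod 79).
Accumulate the product:
4 · 2 = 8
8 · 76 = 608 ≡ 55
55 · 32 = 1760 ≡ 22
22 · 45 = 990 ≡ 42

42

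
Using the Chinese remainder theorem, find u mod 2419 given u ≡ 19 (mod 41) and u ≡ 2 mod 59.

1536

41⁻¹ mod 59: 41·36 ≡ 1 (mod 59), so 41⁻¹ ≡ 36.
u = 19 + 41·((2 − 19)·36 mod 59) = 19 + 41·37 = 1536.
Check: 1536 mod 41 = 19, 1536 mod 59 = 2. ✓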